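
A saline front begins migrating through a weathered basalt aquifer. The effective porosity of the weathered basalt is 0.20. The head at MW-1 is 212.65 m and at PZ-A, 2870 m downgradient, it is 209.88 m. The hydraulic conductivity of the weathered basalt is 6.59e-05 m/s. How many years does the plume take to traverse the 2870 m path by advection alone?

Convert K: 6.59e-05 m/s × 86400 = 5.694 m/day.
Hydraulic gradient i = (212.65 − 209.88) / 2870 = 2.77 / 2870 = 0.0009652.
Darcy flux q = K · i = 5.694 × 0.0009652 = 0.005495 m/day.
Seepage velocity v = q / n_e = 0.005495 / 0.20 = 0.02748 m/day.
Travel time t = L / v = 2870 / 0.02748 = 1.045e+05 days = 286.0 years.

286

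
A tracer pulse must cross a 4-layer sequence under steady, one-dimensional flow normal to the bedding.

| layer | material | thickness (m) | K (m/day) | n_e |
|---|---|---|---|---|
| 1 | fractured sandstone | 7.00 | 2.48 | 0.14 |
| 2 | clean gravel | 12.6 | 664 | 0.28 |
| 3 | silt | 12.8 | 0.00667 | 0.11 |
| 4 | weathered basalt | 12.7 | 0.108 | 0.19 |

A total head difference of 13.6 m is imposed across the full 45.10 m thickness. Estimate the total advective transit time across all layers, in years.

With flow normal to the layers, continuity requires the same specific discharge q through every layer.
Σ(b_i/K_i) = 7.00/2.48 + 12.6/664 + 12.8/0.00667 + 12.7/0.108 = 2039 d.
q = Δh / Σ(b_i/K_i) = 13.6 / 2039 = 0.006668 m/day.
In each layer the seepage velocity is v_i = q/n_i, so the layer transit time is t_i = b_i·n_i / q:
  layer 1 (fractured sandstone): t_1 = 7.00 × 0.14 / 0.006668 = 147.0 d
  layer 2 (clean gravel): t_2 = 12.6 × 0.28 / 0.006668 = 529.1 d
  layer 3 (silt): t_3 = 12.8 × 0.11 / 0.006668 = 211.1 d
  layer 4 (weathered basalt): t_4 = 12.7 × 0.19 / 0.006668 = 361.9 d
Total t = Σ t_i = 1249 days = 3.420 years.

3.42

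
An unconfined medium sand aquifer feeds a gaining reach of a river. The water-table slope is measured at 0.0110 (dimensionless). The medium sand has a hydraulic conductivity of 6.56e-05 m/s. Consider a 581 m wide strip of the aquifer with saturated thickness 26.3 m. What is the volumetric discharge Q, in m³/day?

Convert K: 6.56e-05 m/s × 86400 = 5.668 m/day.
Cross-sectional area A = 581 × 26.3 = 15280 m².
Hydraulic gradient i = 0.0110.
Darcy's law: Q = K · A · i = 5.668 × 15280 × 0.01100 = 952.7 m³/day.

953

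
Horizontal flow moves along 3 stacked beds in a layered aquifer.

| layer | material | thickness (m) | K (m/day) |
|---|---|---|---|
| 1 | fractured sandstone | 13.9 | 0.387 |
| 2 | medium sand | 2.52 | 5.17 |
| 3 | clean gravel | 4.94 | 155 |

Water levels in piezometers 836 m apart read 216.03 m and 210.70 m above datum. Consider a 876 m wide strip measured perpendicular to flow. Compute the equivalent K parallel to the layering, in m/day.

Flow is parallel to layering, so each bed carries its own Darcy discharge and the transmissivities add.
Σ(K_i·b_i) = 0.387×13.9 + 5.17×2.52 + 155×4.94 = 784.1 m²/day.
Total thickness b = 21.36 m, so K_eq = Σ(K_i·b_i)/b = 36.71 m/day.

36.7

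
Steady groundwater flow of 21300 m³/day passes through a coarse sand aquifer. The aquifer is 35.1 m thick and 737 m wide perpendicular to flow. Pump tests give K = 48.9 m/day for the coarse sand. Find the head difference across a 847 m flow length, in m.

Cross-sectional area A = 737 × 35.1 = 25869 m².
From Q = K·A·i, i = Q / (K·A) = 21300 / (48.90 × 25869) = 0.01684.
Head loss Δh = i · L = 0.01684 × 847 = 14.26 m.

14.3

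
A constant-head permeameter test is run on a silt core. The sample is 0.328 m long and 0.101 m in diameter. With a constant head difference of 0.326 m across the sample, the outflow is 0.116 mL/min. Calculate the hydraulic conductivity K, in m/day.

0.0210

Cross-sectional area A = π·(d/2)² = π × (0.101/2)² = 0.008012 m².
Convert discharge: 0.116 mL/min = 1.933e-09 m³/s.
Darcy's law rearranged: K = Q·L / (A·Δh) = 1.933e-09 × 0.328 / (0.008012 × 0.326) = 2.428e-07 m/s = 0.02098 m/day.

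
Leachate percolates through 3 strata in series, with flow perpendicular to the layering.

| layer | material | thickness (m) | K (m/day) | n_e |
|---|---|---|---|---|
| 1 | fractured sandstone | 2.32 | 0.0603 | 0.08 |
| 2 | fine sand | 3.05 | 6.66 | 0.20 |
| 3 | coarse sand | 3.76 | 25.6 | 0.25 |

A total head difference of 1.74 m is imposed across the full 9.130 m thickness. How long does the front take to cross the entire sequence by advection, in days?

39.0

With flow normal to the layers, continuity requires the same specific discharge q through every layer.
Σ(b_i/K_i) = 2.32/0.0603 + 3.05/6.66 + 3.76/25.6 = 39.08 d.
q = Δh / Σ(b_i/K_i) = 1.74 / 39.08 = 0.04453 m/day.
In each layer the seepage velocity is v_i = q/n_i, so the layer transit time is t_i = b_i·n_i / q:
  layer 1 (fractured sandstone): t_1 = 2.32 × 0.08 / 0.04453 = 4.168 d
  layer 2 (fine sand): t_2 = 3.05 × 0.20 / 0.04453 = 13.70 d
  layer 3 (coarse sand): t_3 = 3.76 × 0.25 / 0.04453 = 21.11 d
Total t = Σ t_i = 38.98 days.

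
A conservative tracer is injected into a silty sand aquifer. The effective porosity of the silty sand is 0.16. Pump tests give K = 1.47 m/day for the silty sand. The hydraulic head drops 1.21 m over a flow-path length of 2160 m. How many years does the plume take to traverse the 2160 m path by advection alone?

1150

Hydraulic gradient i = Δh / L = 1.21 / 2160 = 0.0005602.
Darcy flux q = K · i = 1.470 × 0.0005602 = 0.0008235 m/day.
Seepage velocity v = q / n_e = 0.0008235 / 0.16 = 0.005147 m/day.
Travel time t = L / v = 2160 / 0.005147 = 4.197e+05 days = 1149 years.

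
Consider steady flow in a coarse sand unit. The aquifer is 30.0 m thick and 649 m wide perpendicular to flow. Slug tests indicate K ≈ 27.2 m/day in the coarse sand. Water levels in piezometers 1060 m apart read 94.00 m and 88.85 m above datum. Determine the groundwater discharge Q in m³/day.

2570

Cross-sectional area A = 649 × 30.0 = 19470 m².
Hydraulic gradient i = (94.00 − 88.85) / 1060 = 5.15 / 1060 = 0.004858.
Darcy's law: Q = K · A · i = 27.20 × 19470 × 0.004858 = 2573 m³/day.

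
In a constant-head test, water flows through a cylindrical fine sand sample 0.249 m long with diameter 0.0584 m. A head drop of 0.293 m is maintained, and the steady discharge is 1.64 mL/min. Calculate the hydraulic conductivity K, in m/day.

0.749

Cross-sectional area A = π·(d/2)² = π × (0.0584/2)² = 0.002679 m².
Convert discharge: 1.64 mL/min = 2.733e-08 m³/s.
Darcy's law rearranged: K = Q·L / (A·Δh) = 2.733e-08 × 0.249 / (0.002679 × 0.293) = 8.672e-06 m/s = 0.7492 m/day.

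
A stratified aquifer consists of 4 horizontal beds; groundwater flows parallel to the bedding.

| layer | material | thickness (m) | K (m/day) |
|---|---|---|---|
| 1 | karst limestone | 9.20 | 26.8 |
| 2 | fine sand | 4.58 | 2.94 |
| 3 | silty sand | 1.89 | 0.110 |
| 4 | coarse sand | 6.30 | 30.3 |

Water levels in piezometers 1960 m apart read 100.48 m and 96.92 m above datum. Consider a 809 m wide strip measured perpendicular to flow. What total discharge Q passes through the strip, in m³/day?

663

Flow is parallel to layering, so each bed carries its own Darcy discharge and the transmissivities add.
Σ(K_i·b_i) = 26.8×9.20 + 2.94×4.58 + 0.110×1.89 + 30.3×6.30 = 451.1 m²/day.
Hydraulic gradient i = (100.48 − 96.92) / 1960 = 3.56 / 1960 = 0.001816.
Q = Σ(K_i·b_i) · W · i = 451.1 × 809 × 0.001816 = 662.9 m³/day.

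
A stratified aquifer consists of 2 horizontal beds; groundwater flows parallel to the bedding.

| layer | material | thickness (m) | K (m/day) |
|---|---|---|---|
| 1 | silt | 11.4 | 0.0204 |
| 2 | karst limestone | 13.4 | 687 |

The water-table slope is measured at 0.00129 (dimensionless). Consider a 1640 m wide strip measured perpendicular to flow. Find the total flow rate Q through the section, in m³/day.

Flow is parallel to layering, so each bed carries its own Darcy discharge and the transmissivities add.
Σ(K_i·b_i) = 0.0204×11.4 + 687×13.4 = 9206 m²/day.
Hydraulic gradient i = 0.00129.
Q = Σ(K_i·b_i) · W · i = 9206 × 1640 × 0.001290 = 19476 m³/day.

19500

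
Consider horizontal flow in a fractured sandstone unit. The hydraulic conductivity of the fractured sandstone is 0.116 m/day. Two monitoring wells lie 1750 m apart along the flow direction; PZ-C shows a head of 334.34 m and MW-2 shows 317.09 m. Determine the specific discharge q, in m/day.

Hydraulic gradient i = (334.34 − 317.09) / 1750 = 17.25 / 1750 = 0.009857.
Specific discharge q = K · i = 0.1160 × 0.009857 = 0.001143 m/day.

0.00114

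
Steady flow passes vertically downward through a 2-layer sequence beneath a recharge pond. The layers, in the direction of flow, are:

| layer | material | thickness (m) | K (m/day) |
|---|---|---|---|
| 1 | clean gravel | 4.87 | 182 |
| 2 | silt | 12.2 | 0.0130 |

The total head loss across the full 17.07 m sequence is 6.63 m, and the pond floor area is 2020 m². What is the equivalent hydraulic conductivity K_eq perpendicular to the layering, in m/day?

0.0182

Flow is perpendicular to layering, so the layers act in series and the equivalent K is the thickness-weighted harmonic mean.
Total thickness L = 4.87 + 12.2 = 17.07 m.
Σ(b_i/K_i) = 4.87/182 + 12.2/0.0130 = 938.5 d.
K_eq = L / Σ(b_i/K_i) = 17.07 / 938.5 = 0.01819 m/day.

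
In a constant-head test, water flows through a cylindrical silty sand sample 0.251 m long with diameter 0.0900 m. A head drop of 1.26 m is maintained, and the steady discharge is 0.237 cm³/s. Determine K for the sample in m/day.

0.641

Cross-sectional area A = π·(d/2)² = π × (0.0900/2)² = 0.006362 m².
Convert discharge: 0.237 cm³/s = 2.370e-07 m³/s.
Darcy's law rearranged: K = Q·L / (A·Δh) = 2.370e-07 × 0.251 / (0.006362 × 1.26) = 7.421e-06 m/s = 0.6412 m/day.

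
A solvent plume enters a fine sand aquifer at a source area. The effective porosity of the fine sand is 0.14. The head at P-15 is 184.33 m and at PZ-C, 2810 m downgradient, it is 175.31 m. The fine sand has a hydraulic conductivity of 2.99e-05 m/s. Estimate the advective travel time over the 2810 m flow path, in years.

Convert K: 2.99e-05 m/s × 86400 = 2.583 m/day.
Hydraulic gradient i = (184.33 − 175.31) / 2810 = 9.02 / 2810 = 0.003210.
Darcy flux q = K · i = 2.583 × 0.003210 = 0.008292 m/day.
Seepage velocity v = q / n_e = 0.008292 / 0.14 = 0.05923 m/day.
Travel time t = L / v = 2810 / 0.05923 = 47440 days = 129.9 years.

130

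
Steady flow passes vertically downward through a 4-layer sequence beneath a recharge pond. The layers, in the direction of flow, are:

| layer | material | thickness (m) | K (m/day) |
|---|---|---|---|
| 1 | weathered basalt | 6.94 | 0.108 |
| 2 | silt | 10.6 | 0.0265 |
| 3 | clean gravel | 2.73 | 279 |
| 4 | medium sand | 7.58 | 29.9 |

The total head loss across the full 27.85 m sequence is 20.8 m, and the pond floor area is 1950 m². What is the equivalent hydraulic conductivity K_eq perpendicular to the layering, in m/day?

0.0600

Flow is perpendicular to layering, so the layers act in series and the equivalent K is the thickness-weighted harmonic mean.
Total thickness L = 6.94 + 10.6 + 2.73 + 7.58 = 27.85 m.
Σ(b_i/K_i) = 6.94/0.108 + 10.6/0.0265 + 2.73/279 + 7.58/29.9 = 464.5 d.
K_eq = L / Σ(b_i/K_i) = 27.85 / 464.5 = 0.05995 m/day.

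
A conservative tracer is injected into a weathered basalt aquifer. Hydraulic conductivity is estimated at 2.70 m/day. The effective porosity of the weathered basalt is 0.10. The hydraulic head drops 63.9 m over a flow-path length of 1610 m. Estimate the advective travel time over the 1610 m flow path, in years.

Hydraulic gradient i = Δh / L = 63.9 / 1610 = 0.03969.
Darcy flux q = K · i = 2.700 × 0.03969 = 0.1072 m/day.
Seepage velocity v = q / n_e = 0.1072 / 0.10 = 1.072 m/day.
Travel time t = L / v = 1610 / 1.072 = 1502 days = 4.113 years.

4.11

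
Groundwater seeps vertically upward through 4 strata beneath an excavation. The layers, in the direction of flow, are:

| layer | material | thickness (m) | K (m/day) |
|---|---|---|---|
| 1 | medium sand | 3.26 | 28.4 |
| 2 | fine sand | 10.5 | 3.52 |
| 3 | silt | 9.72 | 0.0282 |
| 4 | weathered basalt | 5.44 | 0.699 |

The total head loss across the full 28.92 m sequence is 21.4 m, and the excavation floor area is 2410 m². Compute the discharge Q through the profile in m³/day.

Flow is perpendicular to layering, so the layers act in series and the equivalent K is the thickness-weighted harmonic mean.
Total thickness L = 3.26 + 10.5 + 9.72 + 5.44 = 28.92 m.
Σ(b_i/K_i) = 3.26/28.4 + 10.5/3.52 + 9.72/0.0282 + 5.44/0.699 = 355.6 d.
K_eq = L / Σ(b_i/K_i) = 28.92 / 355.6 = 0.08134 m/day.
Q = K_eq · A · (Δh/L) = 0.08134 × 2410 × (21.4/28.92) = 145.0 m³/day.

145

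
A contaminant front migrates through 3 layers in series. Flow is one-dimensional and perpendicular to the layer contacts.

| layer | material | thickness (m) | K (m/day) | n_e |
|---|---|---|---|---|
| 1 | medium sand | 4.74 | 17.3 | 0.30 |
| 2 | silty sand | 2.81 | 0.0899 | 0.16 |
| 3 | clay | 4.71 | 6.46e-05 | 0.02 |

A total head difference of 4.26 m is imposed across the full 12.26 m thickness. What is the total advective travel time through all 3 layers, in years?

With flow normal to the layers, continuity requires the same specific discharge q through every layer.
Σ(b_i/K_i) = 4.74/17.3 + 2.81/0.0899 + 4.71/6.46e-05 = 72942 d.
q = Δh / Σ(b_i/K_i) = 4.26 / 72942 = 5.840e-05 m/day.
In each layer the seepage velocity is v_i = q/n_i, so the layer transit time is t_i = b_i·n_i / q:
  layer 1 (medium sand): t_1 = 4.74 × 0.30 / 5.840e-05 = 24348 d
  layer 2 (silty sand): t_2 = 2.81 × 0.16 / 5.840e-05 = 7698 d
  layer 3 (clay): t_3 = 4.71 × 0.02 / 5.840e-05 = 1613 d
Total t = Σ t_i = 33659 days = 92.15 years.

92.2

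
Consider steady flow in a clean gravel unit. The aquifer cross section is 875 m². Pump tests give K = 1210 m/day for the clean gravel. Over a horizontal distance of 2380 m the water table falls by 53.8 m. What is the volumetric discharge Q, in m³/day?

23900

Hydraulic gradient i = Δh / L = 53.8 / 2380 = 0.02261.
Darcy's law: Q = K · A · i = 1210 × 875.0 × 0.02261 = 23933 m³/day.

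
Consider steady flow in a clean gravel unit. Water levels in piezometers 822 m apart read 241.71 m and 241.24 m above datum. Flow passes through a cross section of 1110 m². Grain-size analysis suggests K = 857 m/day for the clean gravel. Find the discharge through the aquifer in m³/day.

Hydraulic gradient i = (241.71 − 241.24) / 822 = 0.47 / 822 = 0.0005718.
Darcy's law: Q = K · A · i = 857.0 × 1110 × 0.0005718 = 543.9 m³/day.

544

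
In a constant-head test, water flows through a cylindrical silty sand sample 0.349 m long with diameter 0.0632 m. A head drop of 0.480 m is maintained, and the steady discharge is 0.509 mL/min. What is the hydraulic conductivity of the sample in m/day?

Cross-sectional area A = π·(d/2)² = π × (0.0632/2)² = 0.003137 m².
Convert discharge: 0.509 mL/min = 8.483e-09 m³/s.
Darcy's law rearranged: K = Q·L / (A·Δh) = 8.483e-09 × 0.349 / (0.003137 × 0.480) = 1.966e-06 m/s = 0.1699 m/day.

0.170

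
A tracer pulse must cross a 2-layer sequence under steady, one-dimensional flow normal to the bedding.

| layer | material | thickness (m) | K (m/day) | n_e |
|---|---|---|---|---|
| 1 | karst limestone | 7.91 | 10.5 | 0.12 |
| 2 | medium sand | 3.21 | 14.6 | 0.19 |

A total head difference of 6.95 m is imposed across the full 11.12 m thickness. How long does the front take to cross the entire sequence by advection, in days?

0.218

With flow normal to the layers, continuity requires the same specific discharge q through every layer.
Σ(b_i/K_i) = 7.91/10.5 + 3.21/14.6 = 0.9732 d.
q = Δh / Σ(b_i/K_i) = 6.95 / 0.9732 = 7.141 m/day.
In each layer the seepage velocity is v_i = q/n_i, so the layer transit time is t_i = b_i·n_i / q:
  layer 1 (karst limestone): t_1 = 7.91 × 0.12 / 7.141 = 0.1329 d
  layer 2 (medium sand): t_2 = 3.21 × 0.19 / 7.141 = 0.08540 d
Total t = Σ t_i = 0.2183 days.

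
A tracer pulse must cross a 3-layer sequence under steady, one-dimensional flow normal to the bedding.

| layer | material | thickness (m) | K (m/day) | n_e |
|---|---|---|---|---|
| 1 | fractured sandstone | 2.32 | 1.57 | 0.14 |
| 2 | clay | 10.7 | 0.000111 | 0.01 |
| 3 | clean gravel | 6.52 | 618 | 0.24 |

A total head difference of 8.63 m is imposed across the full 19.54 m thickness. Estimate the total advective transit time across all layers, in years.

61.1

With flow normal to the layers, continuity requires the same specific discharge q through every layer.
Σ(b_i/K_i) = 2.32/1.57 + 10.7/0.000111 + 6.52/618 = 96398 d.
q = Δh / Σ(b_i/K_i) = 8.63 / 96398 = 8.952e-05 m/day.
In each layer the seepage velocity is v_i = q/n_i, so the layer transit time is t_i = b_i·n_i / q:
  layer 1 (fractured sandstone): t_1 = 2.32 × 0.14 / 8.952e-05 = 3628 d
  layer 2 (clay): t_2 = 10.7 × 0.01 / 8.952e-05 = 1195 d
  layer 3 (clean gravel): t_3 = 6.52 × 0.24 / 8.952e-05 = 17479 d
Total t = Σ t_i = 22302 days = 61.06 years.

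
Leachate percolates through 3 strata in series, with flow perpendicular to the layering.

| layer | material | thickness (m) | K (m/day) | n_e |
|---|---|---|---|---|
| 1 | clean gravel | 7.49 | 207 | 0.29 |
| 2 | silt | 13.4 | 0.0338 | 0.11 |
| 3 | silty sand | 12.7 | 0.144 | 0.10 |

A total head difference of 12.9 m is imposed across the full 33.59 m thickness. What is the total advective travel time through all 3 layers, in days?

185

With flow normal to the layers, continuity requires the same specific discharge q through every layer.
Σ(b_i/K_i) = 7.49/207 + 13.4/0.0338 + 12.7/0.144 = 484.7 d.
q = Δh / Σ(b_i/K_i) = 12.9 / 484.7 = 0.02662 m/day.
In each layer the seepage velocity is v_i = q/n_i, so the layer transit time is t_i = b_i·n_i / q:
  layer 1 (clean gravel): t_1 = 7.49 × 0.29 / 0.02662 = 81.61 d
  layer 2 (silt): t_2 = 13.4 × 0.11 / 0.02662 = 55.38 d
  layer 3 (silty sand): t_3 = 12.7 × 0.10 / 0.02662 = 47.72 d
Total t = Σ t_i = 184.7 days.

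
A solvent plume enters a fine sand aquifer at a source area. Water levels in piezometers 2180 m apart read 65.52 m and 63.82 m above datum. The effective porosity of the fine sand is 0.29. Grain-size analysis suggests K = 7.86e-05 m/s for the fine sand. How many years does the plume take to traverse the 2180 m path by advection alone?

Convert K: 7.86e-05 m/s × 86400 = 6.791 m/day.
Hydraulic gradient i = (65.52 − 63.82) / 2180 = 1.7 / 2180 = 0.0007798.
Darcy flux q = K · i = 6.791 × 0.0007798 = 0.005296 m/day.
Seepage velocity v = q / n_e = 0.005296 / 0.29 = 0.01826 m/day.
Travel time t = L / v = 2180 / 0.01826 = 1.194e+05 days = 326.8 years.

327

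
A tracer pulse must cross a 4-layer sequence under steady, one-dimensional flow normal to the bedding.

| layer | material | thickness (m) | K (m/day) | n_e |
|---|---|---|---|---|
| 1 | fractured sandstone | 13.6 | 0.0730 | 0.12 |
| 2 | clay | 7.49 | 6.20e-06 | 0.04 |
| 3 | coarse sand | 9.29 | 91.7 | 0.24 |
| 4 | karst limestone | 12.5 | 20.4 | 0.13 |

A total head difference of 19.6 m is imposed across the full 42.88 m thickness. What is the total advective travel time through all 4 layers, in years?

With flow normal to the layers, continuity requires the same specific discharge q through every layer.
Σ(b_i/K_i) = 13.6/0.0730 + 7.49/6.20e-06 + 9.29/91.7 + 12.5/20.4 = 1.208e+06 d.
q = Δh / Σ(b_i/K_i) = 19.6 / 1.208e+06 = 1.622e-05 m/day.
In each layer the seepage velocity is v_i = q/n_i, so the layer transit time is t_i = b_i·n_i / q:
  layer 1 (fractured sandstone): t_1 = 13.6 × 0.12 / 1.622e-05 = 1.006e+05 d
  layer 2 (clay): t_2 = 7.49 × 0.04 / 1.622e-05 = 18469 d
  layer 3 (coarse sand): t_3 = 9.29 × 0.24 / 1.622e-05 = 1.374e+05 d
  layer 4 (karst limestone): t_4 = 12.5 × 0.13 / 1.622e-05 = 1.002e+05 d
Total t = Σ t_i = 3.567e+05 days = 976.6 years.

977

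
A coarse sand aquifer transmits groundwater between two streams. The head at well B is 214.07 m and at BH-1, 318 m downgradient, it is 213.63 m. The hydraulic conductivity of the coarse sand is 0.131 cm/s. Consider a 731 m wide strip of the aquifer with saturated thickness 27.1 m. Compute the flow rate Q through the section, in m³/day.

3100

Convert K: 0.131 cm/s × 864 = 113.2 m/day.
Cross-sectional area A = 731 × 27.1 = 19810 m².
Hydraulic gradient i = (214.07 − 213.63) / 318 = 0.44 / 318 = 0.001384.
Darcy's law: Q = K · A · i = 113.2 × 19810 × 0.001384 = 3102 m³/day.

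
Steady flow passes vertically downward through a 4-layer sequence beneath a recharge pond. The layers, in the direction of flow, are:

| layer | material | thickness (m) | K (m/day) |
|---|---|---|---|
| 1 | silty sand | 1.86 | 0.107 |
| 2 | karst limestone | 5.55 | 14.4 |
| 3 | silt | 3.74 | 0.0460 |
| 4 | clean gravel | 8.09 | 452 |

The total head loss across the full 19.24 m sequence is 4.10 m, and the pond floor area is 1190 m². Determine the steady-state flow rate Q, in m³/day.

Flow is perpendicular to layering, so the layers act in series and the equivalent K is the thickness-weighted harmonic mean.
Total thickness L = 1.86 + 5.55 + 3.74 + 8.09 = 19.24 m.
Σ(b_i/K_i) = 1.86/0.107 + 5.55/14.4 + 3.74/0.0460 + 8.09/452 = 99.09 d.
K_eq = L / Σ(b_i/K_i) = 19.24 / 99.09 = 0.1942 m/day.
Q = K_eq · A · (Δh/L) = 0.1942 × 1190 × (4.10/19.24) = 49.24 m³/day.

49.2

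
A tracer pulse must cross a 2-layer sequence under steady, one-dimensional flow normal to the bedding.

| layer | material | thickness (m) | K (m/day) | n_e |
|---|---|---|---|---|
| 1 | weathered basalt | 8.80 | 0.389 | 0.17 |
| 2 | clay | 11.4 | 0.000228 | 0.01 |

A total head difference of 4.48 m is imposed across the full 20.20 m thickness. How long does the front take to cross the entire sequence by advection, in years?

49.2

With flow normal to the layers, continuity requires the same specific discharge q through every layer.
Σ(b_i/K_i) = 8.80/0.389 + 11.4/0.000228 = 50023 d.
q = Δh / Σ(b_i/K_i) = 4.48 / 50023 = 8.956e-05 m/day.
In each layer the seepage velocity is v_i = q/n_i, so the layer transit time is t_i = b_i·n_i / q:
  layer 1 (weathered basalt): t_1 = 8.80 × 0.17 / 8.956e-05 = 16704 d
  layer 2 (clay): t_2 = 11.4 × 0.01 / 8.956e-05 = 1273 d
Total t = Σ t_i = 17977 days = 49.22 years.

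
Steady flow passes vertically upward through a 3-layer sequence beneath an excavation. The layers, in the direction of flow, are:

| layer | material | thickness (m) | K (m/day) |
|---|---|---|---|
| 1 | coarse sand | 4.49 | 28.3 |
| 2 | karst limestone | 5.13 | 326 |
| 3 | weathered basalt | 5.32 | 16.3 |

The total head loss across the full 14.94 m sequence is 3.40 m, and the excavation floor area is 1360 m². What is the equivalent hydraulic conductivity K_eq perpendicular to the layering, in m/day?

Flow is perpendicular to layering, so the layers act in series and the equivalent K is the thickness-weighted harmonic mean.
Total thickness L = 4.49 + 5.13 + 5.32 = 14.94 m.
Σ(b_i/K_i) = 4.49/28.3 + 5.13/326 + 5.32/16.3 = 0.5008 d.
K_eq = L / Σ(b_i/K_i) = 14.94 / 0.5008 = 29.83 m/day.

29.8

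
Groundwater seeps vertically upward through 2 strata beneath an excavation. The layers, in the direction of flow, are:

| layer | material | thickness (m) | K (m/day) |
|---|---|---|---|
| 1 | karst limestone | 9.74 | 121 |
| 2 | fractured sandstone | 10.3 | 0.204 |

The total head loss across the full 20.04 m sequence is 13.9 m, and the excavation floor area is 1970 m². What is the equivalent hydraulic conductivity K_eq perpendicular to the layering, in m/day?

Flow is perpendicular to layering, so the layers act in series and the equivalent K is the thickness-weighted harmonic mean.
Total thickness L = 9.74 + 10.3 = 20.04 m.
Σ(b_i/K_i) = 9.74/121 + 10.3/0.204 = 50.57 d.
K_eq = L / Σ(b_i/K_i) = 20.04 / 50.57 = 0.3963 m/day.

0.396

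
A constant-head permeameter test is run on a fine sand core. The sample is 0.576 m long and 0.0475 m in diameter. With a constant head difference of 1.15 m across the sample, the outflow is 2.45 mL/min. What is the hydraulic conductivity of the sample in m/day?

0.997

Cross-sectional area A = π·(d/2)² = π × (0.0475/2)² = 0.001772 m².
Convert discharge: 2.45 mL/min = 4.083e-08 m³/s.
Darcy's law rearranged: K = Q·L / (A·Δh) = 4.083e-08 × 0.576 / (0.001772 × 1.15) = 1.154e-05 m/s = 0.9972 m/day.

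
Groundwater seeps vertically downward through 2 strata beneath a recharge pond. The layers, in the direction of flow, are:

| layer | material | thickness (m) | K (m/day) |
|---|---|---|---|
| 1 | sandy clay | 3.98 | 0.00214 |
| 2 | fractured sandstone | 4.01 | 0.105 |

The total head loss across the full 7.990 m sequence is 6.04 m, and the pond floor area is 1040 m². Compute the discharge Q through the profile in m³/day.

3.31

Flow is perpendicular to layering, so the layers act in series and the equivalent K is the thickness-weighted harmonic mean.
Total thickness L = 3.98 + 4.01 = 7.990 m.
Σ(b_i/K_i) = 3.98/0.00214 + 4.01/0.105 = 1898 d.
K_eq = L / Σ(b_i/K_i) = 7.990 / 1898 = 0.004210 m/day.
Q = K_eq · A · (Δh/L) = 0.004210 × 1040 × (6.04/7.990) = 3.310 m³/day.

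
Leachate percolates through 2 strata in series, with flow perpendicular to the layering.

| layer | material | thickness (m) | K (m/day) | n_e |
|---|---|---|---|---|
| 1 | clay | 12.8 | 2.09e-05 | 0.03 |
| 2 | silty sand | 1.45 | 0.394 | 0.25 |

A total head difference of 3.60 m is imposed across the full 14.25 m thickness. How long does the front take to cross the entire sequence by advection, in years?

With flow normal to the layers, continuity requires the same specific discharge q through every layer.
Σ(b_i/K_i) = 12.8/2.09e-05 + 1.45/0.394 = 6.124e+05 d.
q = Δh / Σ(b_i/K_i) = 3.60 / 6.124e+05 = 5.878e-06 m/day.
In each layer the seepage velocity is v_i = q/n_i, so the layer transit time is t_i = b_i·n_i / q:
  layer 1 (clay): t_1 = 12.8 × 0.03 / 5.878e-06 = 65327 d
  layer 2 (silty sand): t_2 = 1.45 × 0.25 / 5.878e-06 = 61670 d
Total t = Σ t_i = 1.270e+05 days = 347.7 years.

348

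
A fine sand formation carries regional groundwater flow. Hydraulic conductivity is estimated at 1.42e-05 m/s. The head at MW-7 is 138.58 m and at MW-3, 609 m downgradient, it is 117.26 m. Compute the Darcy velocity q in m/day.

0.0430

Convert K: 1.42e-05 m/s × 86400 = 1.227 m/day.
Hydraulic gradient i = (138.58 − 117.26) / 609 = 21.32 / 609 = 0.03501.
Specific discharge q = K · i = 1.227 × 0.03501 = 0.04295 m/day.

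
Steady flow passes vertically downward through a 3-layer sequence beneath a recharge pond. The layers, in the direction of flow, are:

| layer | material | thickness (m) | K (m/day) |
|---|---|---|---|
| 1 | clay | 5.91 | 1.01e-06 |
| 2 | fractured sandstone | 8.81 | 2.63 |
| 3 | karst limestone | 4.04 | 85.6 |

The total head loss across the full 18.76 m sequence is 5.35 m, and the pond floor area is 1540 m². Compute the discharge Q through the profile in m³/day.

0.00141

Flow is perpendicular to layering, so the layers act in series and the equivalent K is the thickness-weighted harmonic mean.
Total thickness L = 5.91 + 8.81 + 4.04 = 18.76 m.
Σ(b_i/K_i) = 5.91/1.01e-06 + 8.81/2.63 + 4.04/85.6 = 5.851e+06 d.
K_eq = L / Σ(b_i/K_i) = 18.76 / 5.851e+06 = 3.206e-06 m/day.
Q = K_eq · A · (Δh/L) = 3.206e-06 × 1540 × (5.35/18.76) = 0.001408 m³/day.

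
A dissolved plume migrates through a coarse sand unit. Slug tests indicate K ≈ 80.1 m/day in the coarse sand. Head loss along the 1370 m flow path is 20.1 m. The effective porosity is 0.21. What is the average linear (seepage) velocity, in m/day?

5.60

Hydraulic gradient i = Δh / L = 20.1 / 1370 = 0.01467.
Darcy flux q = K · i = 80.10 × 0.01467 = 1.175 m/day.
Seepage velocity v = q / n_e = 1.175 / 0.21 = 5.596 m/day.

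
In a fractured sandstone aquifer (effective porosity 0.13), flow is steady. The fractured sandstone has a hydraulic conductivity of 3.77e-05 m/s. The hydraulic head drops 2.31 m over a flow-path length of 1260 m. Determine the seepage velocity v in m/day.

Convert K: 3.77e-05 m/s × 86400 = 3.257 m/day.
Hydraulic gradient i = Δh / L = 2.31 / 1260 = 0.001833.
Darcy flux q = K · i = 3.257 × 0.001833 = 0.005972 m/day.
Seepage velocity v = q / n_e = 0.005972 / 0.13 = 0.04594 m/day.

0.0459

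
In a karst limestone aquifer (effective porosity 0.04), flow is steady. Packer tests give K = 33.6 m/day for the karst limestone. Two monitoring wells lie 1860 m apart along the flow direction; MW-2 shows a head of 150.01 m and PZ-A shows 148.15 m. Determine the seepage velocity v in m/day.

Hydraulic gradient i = (150.01 − 148.15) / 1860 = 1.86 / 1860 = 0.001000.
Darcy flux q = K · i = 33.60 × 0.001000 = 0.03360 m/day.
Seepage velocity v = q / n_e = 0.03360 / 0.04 = 0.8400 m/day.

0.840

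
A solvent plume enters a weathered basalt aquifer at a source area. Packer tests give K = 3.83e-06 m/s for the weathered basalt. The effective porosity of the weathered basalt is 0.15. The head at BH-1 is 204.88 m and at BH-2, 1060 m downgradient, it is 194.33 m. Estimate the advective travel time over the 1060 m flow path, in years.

132

Convert K: 3.83e-06 m/s × 86400 = 0.3309 m/day.
Hydraulic gradient i = (204.88 − 194.33) / 1060 = 10.55 / 1060 = 0.009953.
Darcy flux q = K · i = 0.3309 × 0.009953 = 0.003294 m/day.
Seepage velocity v = q / n_e = 0.003294 / 0.15 = 0.02196 m/day.
Travel time t = L / v = 1060 / 0.02196 = 48277 days = 132.2 years.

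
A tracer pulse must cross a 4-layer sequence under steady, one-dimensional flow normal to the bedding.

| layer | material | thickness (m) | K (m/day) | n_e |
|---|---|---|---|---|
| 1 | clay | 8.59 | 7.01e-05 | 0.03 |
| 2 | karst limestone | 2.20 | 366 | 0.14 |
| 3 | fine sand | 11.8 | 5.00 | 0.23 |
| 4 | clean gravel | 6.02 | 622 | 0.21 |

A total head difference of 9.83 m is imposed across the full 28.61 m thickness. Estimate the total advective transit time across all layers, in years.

155

With flow normal to the layers, continuity requires the same specific discharge q through every layer.
Σ(b_i/K_i) = 8.59/7.01e-05 + 2.20/366 + 11.8/5.00 + 6.02/622 = 1.225e+05 d.
q = Δh / Σ(b_i/K_i) = 9.83 / 1.225e+05 = 8.022e-05 m/day.
In each layer the seepage velocity is v_i = q/n_i, so the layer transit time is t_i = b_i·n_i / q:
  layer 1 (clay): t_1 = 8.59 × 0.03 / 8.022e-05 = 3213 d
  layer 2 (karst limestone): t_2 = 2.20 × 0.14 / 8.022e-05 = 3840 d
  layer 3 (fine sand): t_3 = 11.8 × 0.23 / 8.022e-05 = 33833 d
  layer 4 (clean gravel): t_4 = 6.02 × 0.21 / 8.022e-05 = 15760 d
Total t = Σ t_i = 56645 days = 155.1 years.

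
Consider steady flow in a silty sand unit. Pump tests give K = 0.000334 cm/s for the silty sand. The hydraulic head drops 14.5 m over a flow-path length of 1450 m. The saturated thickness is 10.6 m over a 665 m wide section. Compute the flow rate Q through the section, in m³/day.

20.3

Convert K: 0.000334 cm/s × 864 = 0.2886 m/day.
Cross-sectional area A = 665 × 10.6 = 7049 m².
Hydraulic gradient i = Δh / L = 14.5 / 1450 = 0.01000.
Darcy's law: Q = K · A · i = 0.2886 × 7049 × 0.01000 = 20.34 m³/day.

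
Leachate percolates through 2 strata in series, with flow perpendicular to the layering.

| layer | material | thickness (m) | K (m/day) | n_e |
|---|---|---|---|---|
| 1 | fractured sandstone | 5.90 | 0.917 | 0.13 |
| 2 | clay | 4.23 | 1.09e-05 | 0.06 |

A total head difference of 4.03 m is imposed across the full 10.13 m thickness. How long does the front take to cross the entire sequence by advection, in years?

With flow normal to the layers, continuity requires the same specific discharge q through every layer.
Σ(b_i/K_i) = 5.90/0.917 + 4.23/1.09e-05 = 3.881e+05 d.
q = Δh / Σ(b_i/K_i) = 4.03 / 3.881e+05 = 1.038e-05 m/day.
In each layer the seepage velocity is v_i = q/n_i, so the layer transit time is t_i = b_i·n_i / q:
  layer 1 (fractured sandstone): t_1 = 5.90 × 0.13 / 1.038e-05 = 73860 d
  layer 2 (clay): t_2 = 4.23 × 0.06 / 1.038e-05 = 24440 d
Total t = Σ t_i = 98301 days = 269.1 years.

269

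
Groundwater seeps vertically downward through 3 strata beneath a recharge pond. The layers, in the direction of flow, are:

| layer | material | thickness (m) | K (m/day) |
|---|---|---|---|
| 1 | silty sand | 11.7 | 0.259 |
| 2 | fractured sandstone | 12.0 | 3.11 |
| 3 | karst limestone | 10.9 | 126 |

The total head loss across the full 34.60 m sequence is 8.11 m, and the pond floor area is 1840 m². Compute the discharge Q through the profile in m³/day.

Flow is perpendicular to layering, so the layers act in series and the equivalent K is the thickness-weighted harmonic mean.
Total thickness L = 11.7 + 12.0 + 10.9 = 34.60 m.
Σ(b_i/K_i) = 11.7/0.259 + 12.0/3.11 + 10.9/126 = 49.12 d.
K_eq = L / Σ(b_i/K_i) = 34.60 / 49.12 = 0.7044 m/day.
Q = K_eq · A · (Δh/L) = 0.7044 × 1840 × (8.11/34.60) = 303.8 m³/day.

304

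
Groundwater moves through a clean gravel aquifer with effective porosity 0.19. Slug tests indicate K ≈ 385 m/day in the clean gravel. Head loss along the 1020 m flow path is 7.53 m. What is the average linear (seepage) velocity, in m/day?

Hydraulic gradient i = Δh / L = 7.53 / 1020 = 0.007382.
Darcy flux q = K · i = 385.0 × 0.007382 = 2.842 m/day.
Seepage velocity v = q / n_e = 2.842 / 0.19 = 14.96 m/day.

15.0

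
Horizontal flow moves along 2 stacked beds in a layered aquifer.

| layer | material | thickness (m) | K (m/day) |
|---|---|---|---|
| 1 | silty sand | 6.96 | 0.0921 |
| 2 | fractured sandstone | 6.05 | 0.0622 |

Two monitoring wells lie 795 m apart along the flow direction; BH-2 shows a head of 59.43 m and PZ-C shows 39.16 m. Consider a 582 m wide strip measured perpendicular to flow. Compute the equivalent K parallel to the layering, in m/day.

Flow is parallel to layering, so each bed carries its own Darcy discharge and the transmissivities add.
Σ(K_i·b_i) = 0.0921×6.96 + 0.0622×6.05 = 1.017 m²/day.
Total thickness b = 13.01 m, so K_eq = Σ(K_i·b_i)/b = 0.07820 m/day.

0.0782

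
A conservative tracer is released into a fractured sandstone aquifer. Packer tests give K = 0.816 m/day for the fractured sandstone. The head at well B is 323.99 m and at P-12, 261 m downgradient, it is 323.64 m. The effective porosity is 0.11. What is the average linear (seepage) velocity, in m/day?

Hydraulic gradient i = (323.99 − 323.64) / 261 = 0.35 / 261 = 0.001341.
Darcy flux q = K · i = 0.8160 × 0.001341 = 0.001094 m/day.
Seepage velocity v = q / n_e = 0.001094 / 0.11 = 0.009948 m/day.

0.00995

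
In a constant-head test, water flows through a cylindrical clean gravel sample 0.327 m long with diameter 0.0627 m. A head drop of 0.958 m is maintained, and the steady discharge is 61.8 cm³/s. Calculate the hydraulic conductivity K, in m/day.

Cross-sectional area A = π·(d/2)² = π × (0.0627/2)² = 0.003088 m².
Convert discharge: 61.8 cm³/s = 6.180e-05 m³/s.
Darcy's law rearranged: K = Q·L / (A·Δh) = 6.180e-05 × 0.327 / (0.003088 × 0.958) = 0.006832 m/s = 590.3 m/day.

590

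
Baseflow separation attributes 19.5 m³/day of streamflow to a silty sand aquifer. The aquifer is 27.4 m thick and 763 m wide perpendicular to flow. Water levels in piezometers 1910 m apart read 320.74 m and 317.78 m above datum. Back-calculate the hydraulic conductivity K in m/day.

0.602

Cross-sectional area A = 763 × 27.4 = 20906 m².
Hydraulic gradient i = (320.74 − 317.78) / 1910 = 2.96 / 1910 = 0.001550.
From Q = K·A·i, K = Q / (A·i) = 19.5 / (20906 × 0.001550) = 0.6019 m/day.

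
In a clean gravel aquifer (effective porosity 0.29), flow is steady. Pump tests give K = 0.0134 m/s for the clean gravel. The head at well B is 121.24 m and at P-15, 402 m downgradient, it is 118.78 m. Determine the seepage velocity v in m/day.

Convert K: 0.0134 m/s × 86400 = 1158 m/day.
Hydraulic gradient i = (121.24 − 118.78) / 402 = 2.46 / 402 = 0.006119.
Darcy flux q = K · i = 1158 × 0.006119 = 7.085 m/day.
Seepage velocity v = q / n_e = 7.085 / 0.29 = 24.43 m/day.

24.4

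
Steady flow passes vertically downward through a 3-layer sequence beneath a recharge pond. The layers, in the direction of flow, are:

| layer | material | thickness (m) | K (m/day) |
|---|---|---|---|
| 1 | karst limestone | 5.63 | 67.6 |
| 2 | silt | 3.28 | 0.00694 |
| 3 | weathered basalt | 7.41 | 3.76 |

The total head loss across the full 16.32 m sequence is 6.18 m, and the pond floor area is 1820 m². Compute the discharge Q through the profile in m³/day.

Flow is perpendicular to layering, so the layers act in series and the equivalent K is the thickness-weighted harmonic mean.
Total thickness L = 5.63 + 3.28 + 7.41 = 16.32 m.
Σ(b_i/K_i) = 5.63/67.6 + 3.28/0.00694 + 7.41/3.76 = 474.7 d.
K_eq = L / Σ(b_i/K_i) = 16.32 / 474.7 = 0.03438 m/day.
Q = K_eq · A · (Δh/L) = 0.03438 × 1820 × (6.18/16.32) = 23.70 m³/day.

23.7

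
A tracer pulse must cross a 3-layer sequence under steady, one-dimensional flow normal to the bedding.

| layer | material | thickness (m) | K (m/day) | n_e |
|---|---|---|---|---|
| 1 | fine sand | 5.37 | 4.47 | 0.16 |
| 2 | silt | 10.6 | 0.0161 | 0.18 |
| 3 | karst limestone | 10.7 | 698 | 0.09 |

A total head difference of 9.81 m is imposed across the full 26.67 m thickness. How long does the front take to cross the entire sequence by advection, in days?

251

With flow normal to the layers, continuity requires the same specific discharge q through every layer.
Σ(b_i/K_i) = 5.37/4.47 + 10.6/0.0161 + 10.7/698 = 659.6 d.
q = Δh / Σ(b_i/K_i) = 9.81 / 659.6 = 0.01487 m/day.
In each layer the seepage velocity is v_i = q/n_i, so the layer transit time is t_i = b_i·n_i / q:
  layer 1 (fine sand): t_1 = 5.37 × 0.16 / 0.01487 = 57.77 d
  layer 2 (silt): t_2 = 10.6 × 0.18 / 0.01487 = 128.3 d
  layer 3 (karst limestone): t_3 = 10.7 × 0.09 / 0.01487 = 64.75 d
Total t = Σ t_i = 250.8 days.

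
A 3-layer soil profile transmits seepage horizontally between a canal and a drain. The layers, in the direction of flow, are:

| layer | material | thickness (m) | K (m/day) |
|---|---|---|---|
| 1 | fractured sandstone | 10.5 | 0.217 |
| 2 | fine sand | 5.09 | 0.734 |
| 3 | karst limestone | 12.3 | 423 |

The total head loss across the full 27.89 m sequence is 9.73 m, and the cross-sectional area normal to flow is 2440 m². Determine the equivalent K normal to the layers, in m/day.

Flow is perpendicular to layering, so the layers act in series and the equivalent K is the thickness-weighted harmonic mean.
Total thickness L = 10.5 + 5.09 + 12.3 = 27.89 m.
Σ(b_i/K_i) = 10.5/0.217 + 5.09/0.734 + 12.3/423 = 55.35 d.
K_eq = L / Σ(b_i/K_i) = 27.89 / 55.35 = 0.5039 m/day.

0.504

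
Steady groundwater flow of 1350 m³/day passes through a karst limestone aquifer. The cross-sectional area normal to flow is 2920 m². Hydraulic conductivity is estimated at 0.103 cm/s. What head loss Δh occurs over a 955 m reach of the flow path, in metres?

Convert K: 0.103 cm/s × 864 = 88.99 m/day.
From Q = K·A·i, i = Q / (K·A) = 1350 / (88.99 × 2920) = 0.005195.
Head loss Δh = i · L = 0.005195 × 955 = 4.961 m.

4.96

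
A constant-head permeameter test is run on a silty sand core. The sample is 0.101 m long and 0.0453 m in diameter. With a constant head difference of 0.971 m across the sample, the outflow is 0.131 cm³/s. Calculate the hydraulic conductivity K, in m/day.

0.730

Cross-sectional area A = π·(d/2)² = π × (0.0453/2)² = 0.001612 m².
Convert discharge: 0.131 cm³/s = 1.310e-07 m³/s.
Darcy's law rearranged: K = Q·L / (A·Δh) = 1.310e-07 × 0.101 / (0.001612 × 0.971) = 8.454e-06 m/s = 0.7305 m/day.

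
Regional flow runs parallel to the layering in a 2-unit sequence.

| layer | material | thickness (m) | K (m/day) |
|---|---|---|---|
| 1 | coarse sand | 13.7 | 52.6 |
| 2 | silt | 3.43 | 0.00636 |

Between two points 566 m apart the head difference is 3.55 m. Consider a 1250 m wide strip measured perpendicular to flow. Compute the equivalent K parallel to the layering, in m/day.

Flow is parallel to layering, so each bed carries its own Darcy discharge and the transmissivities add.
Σ(K_i·b_i) = 52.6×13.7 + 0.00636×3.43 = 720.6 m²/day.
Total thickness b = 17.13 m, so K_eq = Σ(K_i·b_i)/b = 42.07 m/day.

42.1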